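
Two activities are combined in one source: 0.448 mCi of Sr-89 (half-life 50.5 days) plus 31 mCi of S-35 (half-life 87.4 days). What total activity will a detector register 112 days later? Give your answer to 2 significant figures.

13 mCi

Sr-89: 0.448 × (1/2)^(112/50.5) = 0.448 × (1/2)^2.2178 ≈ 0.096305 mCi.
S-35: 31 × (1/2)^(112/87.4) = 31 × (1/2)^1.2815 ≈ 12.753 mCi.
Total = 0.096305 + 12.753 ≈ 12.849 mCi.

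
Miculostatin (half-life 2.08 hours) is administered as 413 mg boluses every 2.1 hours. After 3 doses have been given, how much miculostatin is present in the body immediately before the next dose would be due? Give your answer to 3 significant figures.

The 3 doses were given 6.3, 4.2, 2.1 hours ago.
Total = 413·(1/2)^(6.3/2.08) + 413·(1/2)^(4.2/2.08) + 413·(1/2)^(2.1/2.08)
      = 50.603 + 101.88 + 205.13 ≈ 357.61 mg.

358 mg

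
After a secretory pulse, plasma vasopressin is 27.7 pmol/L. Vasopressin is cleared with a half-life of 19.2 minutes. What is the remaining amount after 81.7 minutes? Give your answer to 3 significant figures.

1.45 pmol/L

Number of half-lives: n = 81.7/19.2 ≈ 4.2552.
Remaining = 27.7 × (1/2)^4.2552 = 27.7 × 0.052367 ≈ 1.4506 pmol/L.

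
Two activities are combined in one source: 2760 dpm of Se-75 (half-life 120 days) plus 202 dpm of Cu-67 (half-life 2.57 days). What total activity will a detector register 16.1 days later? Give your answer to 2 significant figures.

Se-75: 2760 × (1/2)^(16.1/120) = 2760 × (1/2)^0.13417 ≈ 2514.9 dpm.
Cu-67: 202 × (1/2)^(16.1/2.57) = 202 × (1/2)^6.2646 ≈ 2.6274 dpm.
Total = 2514.9 + 2.6274 ≈ 2517.5 dpm.

2500 dpm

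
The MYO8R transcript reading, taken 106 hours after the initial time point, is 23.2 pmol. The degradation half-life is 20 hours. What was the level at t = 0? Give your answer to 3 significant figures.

914 pmol

Number of half-lives elapsed: n = 106/20 ≈ 5.3.
A₀ = A × 2^n = 23.2 × 2^5.3 = 23.2 × 39.397 ≈ 914 pmol.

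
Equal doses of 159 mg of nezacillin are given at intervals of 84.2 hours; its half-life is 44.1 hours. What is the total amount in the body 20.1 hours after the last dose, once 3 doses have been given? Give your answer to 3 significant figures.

155 mg

The 3 doses were given 188.5, 104.3, 20.1 hours ago.
Total = 159·(1/2)^(188.5/44.1) + 159·(1/2)^(104.3/44.1) + 159·(1/2)^(20.1/44.1)
      = 8.2164 + 30.863 + 115.93 ≈ 155.01 mg.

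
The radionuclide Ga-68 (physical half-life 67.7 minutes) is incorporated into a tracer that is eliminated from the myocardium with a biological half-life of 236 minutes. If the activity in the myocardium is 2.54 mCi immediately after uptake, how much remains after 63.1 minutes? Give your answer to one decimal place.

1.1 mCi

1/t_eff = 1/t_phys + 1/t_biol = 1/67.7 + 1/236 = 0.019008 per minute.
t_eff = 67.7 × 236 / (67.7 + 236) ≈ 52.608 minutes.
Remaining = 2.54 × (1/2)^(63.1/52.608) = 2.54 × (1/2)^1.1994 ≈ 1.106 mCi.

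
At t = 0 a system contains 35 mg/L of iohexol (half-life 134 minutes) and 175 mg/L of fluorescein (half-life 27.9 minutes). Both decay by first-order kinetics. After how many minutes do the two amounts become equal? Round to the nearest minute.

Set 35·(1/2)^(t/134) = 175·(1/2)^(t/27.9).
Taking log₂: log₂(35/175) = t·(1/134 − 1/27.9).
log₂(0.2) = -2.3219; 1/134 − 1/27.9 = -0.02838.
t = -2.3219 / -0.02838 ≈ 81.817 minutes.

82 minutes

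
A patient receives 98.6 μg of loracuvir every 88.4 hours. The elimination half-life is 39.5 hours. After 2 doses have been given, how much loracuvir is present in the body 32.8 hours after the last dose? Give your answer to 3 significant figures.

The 2 doses were given 121.2, 32.8 hours ago.
Total = 98.6·(1/2)^(121.2/39.5) + 98.6·(1/2)^(32.8/39.5)
      = 11.755 + 55.451 ≈ 67.205 μg.

67.2 μg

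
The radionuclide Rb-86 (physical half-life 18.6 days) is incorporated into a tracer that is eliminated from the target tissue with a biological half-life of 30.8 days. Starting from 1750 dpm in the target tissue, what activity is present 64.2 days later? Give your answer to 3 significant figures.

1/t_eff = 1/t_phys + 1/t_biol = 1/18.6 + 1/30.8 = 0.086231 per day.
t_eff = 18.6 × 30.8 / (18.6 + 30.8) ≈ 11.597 days.
Remaining = 1750 × (1/2)^(64.2/11.597) = 1750 × (1/2)^5.536 ≈ 37.716 dpm.

37.7 dpm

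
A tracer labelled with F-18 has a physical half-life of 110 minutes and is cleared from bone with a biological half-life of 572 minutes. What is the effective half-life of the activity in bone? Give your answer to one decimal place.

1/t_eff = 1/t_phys + 1/t_biol = 1/110 + 1/572 = 0.010839 per minute.
t_eff = 110 × 572 / (110 + 572) ≈ 92.258 minutes.

92.3 minutes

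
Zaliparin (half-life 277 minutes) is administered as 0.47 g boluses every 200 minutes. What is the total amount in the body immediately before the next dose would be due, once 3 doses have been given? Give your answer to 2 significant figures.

0.56 g

The 3 doses were given 600, 400, 200 minutes ago.
Total = 0.47·(1/2)^(600/277) + 0.47·(1/2)^(400/277) + 0.47·(1/2)^(200/277)
      = 0.10472 + 0.17274 + 0.28494 ≈ 0.5624 g.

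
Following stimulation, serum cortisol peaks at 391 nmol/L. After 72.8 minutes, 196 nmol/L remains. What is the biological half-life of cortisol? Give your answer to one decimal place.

A/A₀ = 196/391 ≈ 0.50128.
n = log₂(1.9949) ≈ 0.99631 half-lives elapsed in 72.8 minutes.
t½ = 72.8/0.99631 ≈ 73.069 minutes.

73.1 minutes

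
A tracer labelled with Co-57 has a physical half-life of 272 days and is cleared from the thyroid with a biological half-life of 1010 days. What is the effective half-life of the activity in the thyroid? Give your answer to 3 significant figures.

214 days

1/t_eff = 1/t_phys + 1/t_biol = 1/272 + 1/1010 = 0.0046666 per day.
t_eff = 272 × 1010 / (272 + 1010) ≈ 214.29 days.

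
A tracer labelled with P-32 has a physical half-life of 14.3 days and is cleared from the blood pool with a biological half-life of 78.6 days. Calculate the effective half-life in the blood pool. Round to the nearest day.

12 days

1/t_eff = 1/t_phys + 1/t_biol = 1/14.3 + 1/78.6 = 0.082653 per day.
t_eff = 14.3 × 78.6 / (14.3 + 78.6) ≈ 12.099 days.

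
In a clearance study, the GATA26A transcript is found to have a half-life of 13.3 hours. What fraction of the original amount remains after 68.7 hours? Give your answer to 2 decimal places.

0.03

n = 68.7/13.3 ≈ 5.1654 half-lives.
Fraction remaining = (1/2)^5.1654 ≈ 0.027865.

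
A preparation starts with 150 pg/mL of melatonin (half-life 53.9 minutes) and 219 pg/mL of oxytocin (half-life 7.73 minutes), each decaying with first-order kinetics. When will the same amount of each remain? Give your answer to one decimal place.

Set 150·(1/2)^(t/53.9) = 219·(1/2)^(t/7.73).
Taking log₂: log₂(150/219) = t·(1/53.9 − 1/7.73).
log₂(0.68493) = -0.54597; 1/53.9 − 1/7.73 = -0.11081.
t = -0.54597 / -0.11081 ≈ 4.9269 minutes.

4.9 minutes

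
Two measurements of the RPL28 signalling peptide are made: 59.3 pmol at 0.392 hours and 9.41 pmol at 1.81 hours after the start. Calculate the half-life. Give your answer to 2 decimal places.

0.53 hours

Over Δt = 1.81 − 0.392 = 1.418 hours, the level fell by a factor of 59.3/9.41 ≈ 6.3018.
n = log₂(6.3018) ≈ 2.6558 half-lives, so t½ = 1.418/2.6558 ≈ 0.53393 hours.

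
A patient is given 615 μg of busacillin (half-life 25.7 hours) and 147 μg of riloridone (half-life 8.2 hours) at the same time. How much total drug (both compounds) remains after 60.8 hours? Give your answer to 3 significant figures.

busacillin: 615 × (1/2)^(60.8/25.7) = 615 × (1/2)^2.3658 ≈ 119.32 μg.
riloridone: 147 × (1/2)^(60.8/8.2) = 147 × (1/2)^7.4146 ≈ 0.86157 μg.
Total = 119.32 + 0.86157 ≈ 120.18 μg.

120 μg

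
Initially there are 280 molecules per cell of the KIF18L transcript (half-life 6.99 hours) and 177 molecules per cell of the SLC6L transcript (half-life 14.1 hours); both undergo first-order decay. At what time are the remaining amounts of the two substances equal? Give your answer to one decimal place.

Set 280·(1/2)^(t/6.99) = 177·(1/2)^(t/14.1).
Taking log₂: log₂(280/177) = t·(1/6.99 − 1/14.1).
log₂(1.5819) = 0.66168; 1/6.99 − 1/14.1 = 0.07214.
t = 0.66168 / 0.07214 ≈ 9.1722 hours.

9.2 hours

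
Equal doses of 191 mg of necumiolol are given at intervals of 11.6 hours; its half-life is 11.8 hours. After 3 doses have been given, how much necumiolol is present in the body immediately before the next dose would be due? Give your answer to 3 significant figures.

The 3 doses were given 34.8, 23.2, 11.6 hours ago.
Total = 191·(1/2)^(34.8/11.8) + 191·(1/2)^(23.2/11.8) + 191·(1/2)^(11.6/11.8)
      = 24.731 + 48.885 + 96.629 ≈ 170.25 mg.

170 mg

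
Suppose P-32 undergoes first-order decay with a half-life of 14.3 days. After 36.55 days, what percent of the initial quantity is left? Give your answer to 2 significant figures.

17%

n = 36.55/14.3 ≈ 2.5559 half-lives.
Fraction remaining = (1/2)^2.5559 ≈ 0.17005, i.e. 17.005%.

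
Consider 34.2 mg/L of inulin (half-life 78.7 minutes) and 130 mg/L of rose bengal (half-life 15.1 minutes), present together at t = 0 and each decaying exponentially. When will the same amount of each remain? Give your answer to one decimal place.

36.0 minutes

Set 34.2·(1/2)^(t/78.7) = 130·(1/2)^(t/15.1).
Taking log₂: log₂(34.2/130) = t·(1/78.7 − 1/15.1).
log₂(0.26308) = -1.9264; 1/78.7 − 1/15.1 = -0.053519.
t = -1.9264 / -0.053519 ≈ 35.996 minutes.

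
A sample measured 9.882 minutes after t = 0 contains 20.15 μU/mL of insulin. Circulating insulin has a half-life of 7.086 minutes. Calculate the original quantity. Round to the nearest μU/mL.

53 μU/mL

Number of half-lives elapsed: n = 9.882/7.086 ≈ 1.3946.
A₀ = A × 2^n = 20.15 × 2^1.3946 = 20.15 × 2.6291 ≈ 52.977 μU/mL.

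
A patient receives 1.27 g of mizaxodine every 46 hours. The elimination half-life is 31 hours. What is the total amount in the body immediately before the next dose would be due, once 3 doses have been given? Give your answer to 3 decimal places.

0.674 g

The 3 doses were given 138, 92, 46 hours ago.
Total = 1.27·(1/2)^(138/31) + 1.27·(1/2)^(92/31) + 1.27·(1/2)^(46/31)
      = 0.058041 + 0.16234 + 0.45406 ≈ 0.67444 g.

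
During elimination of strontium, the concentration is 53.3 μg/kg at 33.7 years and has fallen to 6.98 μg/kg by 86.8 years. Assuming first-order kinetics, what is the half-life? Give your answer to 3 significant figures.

Over Δt = 86.8 − 33.7 = 53.1 years, the level fell by a factor of 53.3/6.98 ≈ 7.6361.
n = log₂(7.6361) ≈ 2.9328 half-lives, so t½ = 53.1/2.9328 ≈ 18.105 years.

18.1 years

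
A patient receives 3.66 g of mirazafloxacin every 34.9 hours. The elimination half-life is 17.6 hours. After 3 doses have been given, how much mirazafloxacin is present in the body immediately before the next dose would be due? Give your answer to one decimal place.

1.2 g

The 3 doses were given 104.7, 69.8, 34.9 hours ago.
Total = 3.66·(1/2)^(104.7/17.6) + 3.66·(1/2)^(69.8/17.6) + 3.66·(1/2)^(34.9/17.6)
      = 0.059251 + 0.23422 + 0.92587 ≈ 1.2193 g.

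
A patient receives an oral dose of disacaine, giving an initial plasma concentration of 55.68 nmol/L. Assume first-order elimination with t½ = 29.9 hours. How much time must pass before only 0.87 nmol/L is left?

0.87/55.68 = 1/64, so 6 half-lives have elapsed.
t = 6 × 29.9 = 179.4 hours.

179.4 hours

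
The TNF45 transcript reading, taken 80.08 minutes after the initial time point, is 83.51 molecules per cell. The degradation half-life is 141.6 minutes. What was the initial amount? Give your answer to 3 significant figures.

124 molecules per cell

Number of half-lives elapsed: n = 80.08/141.6 ≈ 0.56554.
A₀ = A × 2^n = 83.51 × 2^0.56554 = 83.51 × 1.4799 ≈ 123.59 molecules per cell.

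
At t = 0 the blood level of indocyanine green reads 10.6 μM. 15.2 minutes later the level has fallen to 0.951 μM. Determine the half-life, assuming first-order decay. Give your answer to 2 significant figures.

4.4 minutes

A/A₀ = 0.951/10.6 ≈ 0.089717.
n = log₂(11.146) ≈ 3.4785 half-lives elapsed in 15.2 minutes.
t½ = 15.2/3.4785 ≈ 4.3697 minutes.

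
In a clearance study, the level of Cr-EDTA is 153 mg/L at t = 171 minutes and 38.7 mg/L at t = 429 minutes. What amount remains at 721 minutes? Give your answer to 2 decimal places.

8.17 mg/L

Over Δt = 429 − 171 = 258 minutes, the level fell by a factor of 153/38.7 ≈ 3.9535.
n = log₂(3.9535) ≈ 1.9831 half-lives, so t½ = 258/1.9831 ≈ 130.1 minutes.
From t = 429 to t = 721: 38.7 × (1/2)^((721−429)/130.1) ≈ 8.1669 mg/L.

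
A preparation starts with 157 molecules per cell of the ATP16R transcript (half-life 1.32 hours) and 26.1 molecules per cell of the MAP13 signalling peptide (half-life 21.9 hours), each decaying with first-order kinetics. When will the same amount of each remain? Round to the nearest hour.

Set 157·(1/2)^(t/1.32) = 26.1·(1/2)^(t/21.9).
Taking log₂: log₂(157/26.1) = t·(1/1.32 − 1/21.9).
log₂(6.0153) = 2.5886; 1/1.32 − 1/21.9 = 0.71191.
t = 2.5886 / 0.71191 ≈ 3.6362 hours.

4 hours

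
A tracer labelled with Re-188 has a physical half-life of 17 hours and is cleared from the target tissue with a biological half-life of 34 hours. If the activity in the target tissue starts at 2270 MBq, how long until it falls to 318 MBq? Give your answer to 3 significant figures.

32.1 hours

1/t_eff = 1/t_phys + 1/t_biol = 1/17 + 1/34 = 0.088235 per hour.
t_eff = 17 × 34 / (17 + 34) ≈ 11.333 hours.
n = log₂(2270/318) ≈ 2.8356; t = 2.8356 × 11.333 ≈ 32.137 hours.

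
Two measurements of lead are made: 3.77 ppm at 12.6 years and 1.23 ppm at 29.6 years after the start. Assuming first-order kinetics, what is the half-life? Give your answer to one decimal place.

Over Δt = 29.6 − 12.6 = 17 years, the level fell by a factor of 3.77/1.23 ≈ 3.065.
n = log₂(3.065) ≈ 1.6159 half-lives, so t½ = 17/1.6159 ≈ 10.52 years.

10.5 years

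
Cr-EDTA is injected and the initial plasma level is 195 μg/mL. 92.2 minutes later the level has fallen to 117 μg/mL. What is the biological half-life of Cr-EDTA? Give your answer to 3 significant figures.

A/A₀ = 117/195 ≈ 0.6.
n = log₂(1.6667) ≈ 0.73697 half-lives elapsed in 92.2 minutes.
t½ = 92.2/0.73697 ≈ 125.11 minutes.

125 minutes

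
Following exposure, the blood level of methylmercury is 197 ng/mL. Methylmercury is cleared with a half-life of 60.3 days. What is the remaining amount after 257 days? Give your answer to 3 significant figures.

Number of half-lives: n = 257/60.3 ≈ 4.262.
Remaining = 197 × (1/2)^4.262 = 197 × 0.05212 ≈ 10.268 ng/mL.

10.3 ng/mL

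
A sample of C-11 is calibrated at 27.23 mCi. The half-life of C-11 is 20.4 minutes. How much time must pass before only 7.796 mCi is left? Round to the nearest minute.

Fraction remaining = 7.796/27.23 ≈ 0.2863.
n = log₂(27.23/7.796) = ln(3.4928)/ln 2 ≈ 1.8044 half-lives.
t = n × t½ = 1.8044 × 20.4 ≈ 36.81 minutes.

37 minutes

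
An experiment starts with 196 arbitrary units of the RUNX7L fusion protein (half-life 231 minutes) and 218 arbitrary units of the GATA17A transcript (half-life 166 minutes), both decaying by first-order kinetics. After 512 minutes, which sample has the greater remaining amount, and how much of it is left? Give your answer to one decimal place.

RUNX7L fusion protein, 42.2 arbitrary units

RUNX7L fusion protein: 196 × (1/2)^2.2165 ≈ 42.173 arbitrary units.
GATA17A transcript: 218 × (1/2)^3.0843 ≈ 25.703 arbitrary units.
RUNX7L fusion protein has more remaining, at ≈ 42.173 arbitrary units.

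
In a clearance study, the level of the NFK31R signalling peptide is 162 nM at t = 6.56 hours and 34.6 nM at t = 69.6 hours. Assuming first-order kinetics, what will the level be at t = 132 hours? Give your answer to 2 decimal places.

Over Δt = 69.6 − 6.56 = 63.04 hours, the level fell by a factor of 162/34.6 ≈ 4.6821.
n = log₂(4.6821) ≈ 2.2271 half-lives, so t½ = 63.04/2.2271 ≈ 28.305 hours.
From t = 69.6 to t = 132: 34.6 × (1/2)^((132−69.6)/28.305) ≈ 7.5066 nM.

7.51 nM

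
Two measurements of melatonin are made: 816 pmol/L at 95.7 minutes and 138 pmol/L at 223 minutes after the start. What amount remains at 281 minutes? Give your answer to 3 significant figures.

61.4 pmol/L

Over Δt = 223 − 95.7 = 127.3 minutes, the level fell by a factor of 816/138 ≈ 5.913.
n = log₂(5.913) ≈ 2.5639 half-lives, so t½ = 127.3/2.5639 ≈ 49.651 minutes.
From t = 223 to t = 281: 138 × (1/2)^((281−223)/49.651) ≈ 61.409 pmol/L.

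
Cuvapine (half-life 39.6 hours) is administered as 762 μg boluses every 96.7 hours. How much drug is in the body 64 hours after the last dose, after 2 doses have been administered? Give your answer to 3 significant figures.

294 μg

The 2 doses were given 160.7, 64 hours ago.
Total = 762·(1/2)^(160.7/39.6) + 762·(1/2)^(64/39.6)
      = 45.746 + 248.57 ≈ 294.31 μg.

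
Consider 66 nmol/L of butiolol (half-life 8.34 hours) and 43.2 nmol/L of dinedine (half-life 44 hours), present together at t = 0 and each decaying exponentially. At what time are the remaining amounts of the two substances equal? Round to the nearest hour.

Set 66·(1/2)^(t/8.34) = 43.2·(1/2)^(t/44).
Taking log₂: log₂(66/43.2) = t·(1/8.34 − 1/44).
log₂(1.5278) = 0.61143; 1/8.34 − 1/44 = 0.097177.
t = 0.61143 / 0.097177 ≈ 6.292 hours.

6 hours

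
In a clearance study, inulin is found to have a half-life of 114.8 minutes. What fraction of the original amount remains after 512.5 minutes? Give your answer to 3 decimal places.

n = 512.5/114.8 ≈ 4.4643 half-lives.
Fraction remaining = (1/2)^4.4643 ≈ 0.045302.

0.045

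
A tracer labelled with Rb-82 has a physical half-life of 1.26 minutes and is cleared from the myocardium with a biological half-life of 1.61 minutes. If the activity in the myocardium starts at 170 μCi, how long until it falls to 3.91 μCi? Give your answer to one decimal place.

3.8 minutes

1/t_eff = 1/t_phys + 1/t_biol = 1/1.26 + 1/1.61 = 1.4148 per minute.
t_eff = 1.26 × 1.61 / (1.26 + 1.61) ≈ 0.70683 minutes.
n = log₂(170/3.91) ≈ 5.4422; t = 5.4422 × 0.70683 ≈ 3.8467 minutes.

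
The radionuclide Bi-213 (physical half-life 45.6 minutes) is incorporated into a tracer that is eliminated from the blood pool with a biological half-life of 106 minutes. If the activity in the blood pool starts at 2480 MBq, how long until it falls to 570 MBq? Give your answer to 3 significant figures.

1/t_eff = 1/t_phys + 1/t_biol = 1/45.6 + 1/106 = 0.031364 per minute.
t_eff = 45.6 × 106 / (45.6 + 106) ≈ 31.884 minutes.
n = log₂(2480/570) ≈ 2.1213; t = 2.1213 × 31.884 ≈ 67.636 minutes.

67.6 minutes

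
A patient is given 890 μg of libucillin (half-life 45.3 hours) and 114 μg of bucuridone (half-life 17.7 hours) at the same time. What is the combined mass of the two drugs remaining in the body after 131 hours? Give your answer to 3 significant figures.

121 μg

libucillin: 890 × (1/2)^(131/45.3) = 890 × (1/2)^2.8918 ≈ 119.91 μg.
bucuridone: 114 × (1/2)^(131/17.7) = 114 × (1/2)^7.4011 ≈ 0.67444 μg.
Total = 119.91 + 0.67444 ≈ 120.59 μg.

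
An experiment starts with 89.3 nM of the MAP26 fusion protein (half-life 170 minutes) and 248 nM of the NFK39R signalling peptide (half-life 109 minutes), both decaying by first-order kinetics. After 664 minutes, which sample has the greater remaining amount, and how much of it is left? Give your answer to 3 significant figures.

MAP26 fusion protein: 89.3 × (1/2)^3.9059 ≈ 5.9575 nM.
NFK39R signalling peptide: 248 × (1/2)^6.0917 ≈ 3.6363 nM.
MAP26 fusion protein has more remaining, at ≈ 5.9575 nM.

MAP26 fusion protein, 5.96 nM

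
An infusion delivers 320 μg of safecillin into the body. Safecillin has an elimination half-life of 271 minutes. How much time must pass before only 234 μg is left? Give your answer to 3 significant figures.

Fraction remaining = 234/320 ≈ 0.73125.
n = log₂(320/234) = ln(1.3675)/ln 2 ≈ 0.45156 half-lives.
t = n × t½ = 0.45156 × 271 ≈ 122.37 minutes.

122 minutes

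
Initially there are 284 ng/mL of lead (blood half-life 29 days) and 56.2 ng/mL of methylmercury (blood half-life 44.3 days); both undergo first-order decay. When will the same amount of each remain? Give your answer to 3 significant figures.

196 days

Set 284·(1/2)^(t/29) = 56.2·(1/2)^(t/44.3).
Taking log₂: log₂(284/56.2) = t·(1/29 − 1/44.3).
log₂(5.0534) = 2.3372; 1/29 − 1/44.3 = 0.011909.
t = 2.3372 / 0.011909 ≈ 196.25 days.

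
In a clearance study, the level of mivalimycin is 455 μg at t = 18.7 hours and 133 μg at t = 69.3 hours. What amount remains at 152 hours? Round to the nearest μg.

Over Δt = 69.3 − 18.7 = 50.6 hours, the level fell by a factor of 455/133 ≈ 3.4211.
n = log₂(3.4211) ≈ 1.7744 half-lives, so t½ = 50.6/1.7744 ≈ 28.516 hours.
From t = 69.3 to t = 152: 133 × (1/2)^((152−69.3)/28.516) ≈ 17.817 μg.

18 μg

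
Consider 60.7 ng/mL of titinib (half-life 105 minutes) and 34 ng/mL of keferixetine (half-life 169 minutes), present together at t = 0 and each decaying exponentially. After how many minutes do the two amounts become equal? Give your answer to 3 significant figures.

Set 60.7·(1/2)^(t/105) = 34·(1/2)^(t/169).
Taking log₂: log₂(60.7/34) = t·(1/105 − 1/169).
log₂(1.7853) = 0.83616; 1/105 − 1/169 = 0.0036066.
t = 0.83616 / 0.0036066 ≈ 231.84 minutes.

232 minutes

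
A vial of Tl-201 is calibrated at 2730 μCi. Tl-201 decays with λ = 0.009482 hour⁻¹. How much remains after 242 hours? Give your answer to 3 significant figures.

275 μCi

t½ = ln 2 / λ = 0.69315 / 0.009482 ≈ 73.101 hours.
Number of half-lives: n = 242/73.101 ≈ 3.3105.
Remaining = 2730 × (1/2)^3.3105 = 2730 × 0.1008 ≈ 275.18 μCi.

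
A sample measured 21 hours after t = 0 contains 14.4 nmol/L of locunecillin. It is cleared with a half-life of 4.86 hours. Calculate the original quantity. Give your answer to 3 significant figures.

Number of half-lives elapsed: n = 21/4.86 ≈ 4.321.
A₀ = A × 2^n = 14.4 × 2^4.321 = 14.4 × 19.987 ≈ 287.81 nmol/L.

288 nmol/L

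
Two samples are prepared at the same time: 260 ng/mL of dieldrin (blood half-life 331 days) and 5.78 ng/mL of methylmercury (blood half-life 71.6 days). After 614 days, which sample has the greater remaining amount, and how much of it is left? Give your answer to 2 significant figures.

dieldrin: 260 × (1/2)^1.855 ≈ 71.873 ng/mL.
methylmercury: 5.78 × (1/2)^8.5754 ≈ 0.015152 ng/mL.
Dieldrin has more remaining, at ≈ 71.873 ng/mL.

dieldrin, 72 ng/mL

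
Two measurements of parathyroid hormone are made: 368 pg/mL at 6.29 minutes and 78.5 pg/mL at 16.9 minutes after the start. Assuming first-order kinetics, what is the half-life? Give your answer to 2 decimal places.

4.76 minutes

Over Δt = 16.9 − 6.29 = 10.61 minutes, the level fell by a factor of 368/78.5 ≈ 4.6879.
n = log₂(4.6879) ≈ 2.2289 half-lives, so t½ = 10.61/2.2289 ≈ 4.7601 minutes.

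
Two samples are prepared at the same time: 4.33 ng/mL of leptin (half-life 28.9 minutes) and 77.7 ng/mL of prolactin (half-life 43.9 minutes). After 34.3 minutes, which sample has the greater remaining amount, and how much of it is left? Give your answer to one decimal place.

leptin: 4.33 × (1/2)^1.1869 ≈ 1.902 ng/mL.
prolactin: 77.7 × (1/2)^0.78132 ≈ 45.208 ng/mL.
Prolactin has more remaining, at ≈ 45.208 ng/mL.

prolactin, 45.2 ng/mL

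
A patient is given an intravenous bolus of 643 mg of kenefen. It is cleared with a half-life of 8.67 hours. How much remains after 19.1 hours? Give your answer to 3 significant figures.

Number of half-lives: n = 19.1/8.67 ≈ 2.203.
Remaining = 643 × (1/2)^2.203 = 643 × 0.21719 ≈ 139.65 mg.

140 mg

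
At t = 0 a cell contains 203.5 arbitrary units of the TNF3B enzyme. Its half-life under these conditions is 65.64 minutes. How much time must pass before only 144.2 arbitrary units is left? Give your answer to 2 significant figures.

33 minutes

Fraction remaining = 144.2/203.5 ≈ 0.7086.
n = log₂(203.5/144.2) = ln(1.4112)/ln 2 ≈ 0.49696 half-lives.
t = n × t½ = 0.49696 × 65.64 ≈ 32.62 minutes.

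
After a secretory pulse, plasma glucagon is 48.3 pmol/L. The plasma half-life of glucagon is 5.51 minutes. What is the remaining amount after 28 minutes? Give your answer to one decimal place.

1.4 pmol/L

Number of half-lives: n = 28/5.51 ≈ 5.0817.
Remaining = 48.3 × (1/2)^5.0817 = 48.3 × 0.02953 ≈ 1.4263 pmol/L.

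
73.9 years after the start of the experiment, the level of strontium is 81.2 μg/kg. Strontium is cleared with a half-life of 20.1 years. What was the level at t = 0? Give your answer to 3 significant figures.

1040 μg/kg

Number of half-lives elapsed: n = 73.9/20.1 ≈ 3.6766.
A₀ = A × 2^n = 81.2 × 2^3.6766 = 81.2 × 12.787 ≈ 1038.3 μg/kg.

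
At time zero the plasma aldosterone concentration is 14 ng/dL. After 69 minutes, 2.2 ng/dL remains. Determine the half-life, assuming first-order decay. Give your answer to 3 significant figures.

A/A₀ = 2.2/14 ≈ 0.15714.
n = log₂(6.3636) ≈ 2.6699 half-lives elapsed in 69 minutes.
t½ = 69/2.6699 ≈ 25.844 minutes.

25.8 minutes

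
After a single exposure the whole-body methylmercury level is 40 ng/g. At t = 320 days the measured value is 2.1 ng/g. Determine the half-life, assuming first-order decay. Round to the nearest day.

75 days

A/A₀ = 2.1/40 ≈ 0.0525.
n = log₂(19.048) ≈ 4.2515 half-lives elapsed in 320 days.
t½ = 320/4.2515 ≈ 75.267 days.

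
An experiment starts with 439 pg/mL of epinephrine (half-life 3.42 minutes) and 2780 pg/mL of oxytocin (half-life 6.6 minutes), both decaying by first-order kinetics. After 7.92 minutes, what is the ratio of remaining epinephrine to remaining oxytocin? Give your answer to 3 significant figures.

epinephrine: 439 × (1/2)^(7.92/3.42) = 439 × (1/2)^2.3158 ≈ 88.174 pg/mL.
oxytocin: 2780 × (1/2)^(7.92/6.6) = 2780 × (1/2)^1.2 ≈ 1210.1 pg/mL.
Ratio ≈ 88.174 / 1210.1 ≈ 0.072867.

0.0729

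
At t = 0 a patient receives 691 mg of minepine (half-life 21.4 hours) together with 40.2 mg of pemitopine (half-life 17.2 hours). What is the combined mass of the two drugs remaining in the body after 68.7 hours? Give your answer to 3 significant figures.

minepine: 691 × (1/2)^(68.7/21.4) = 691 × (1/2)^3.2103 ≈ 74.66 mg.
pemitopine: 40.2 × (1/2)^(68.7/17.2) = 40.2 × (1/2)^3.9942 ≈ 2.5226 mg.
Total = 74.66 + 2.5226 ≈ 77.183 mg.

77.2 mg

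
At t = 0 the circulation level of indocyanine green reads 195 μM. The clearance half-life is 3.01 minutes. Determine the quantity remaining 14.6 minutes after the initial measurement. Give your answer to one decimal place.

6.8 μM

Number of half-lives: n = 14.6/3.01 ≈ 4.8505.
Remaining = 195 × (1/2)^4.8505 = 195 × 0.034662 ≈ 6.7591 μM.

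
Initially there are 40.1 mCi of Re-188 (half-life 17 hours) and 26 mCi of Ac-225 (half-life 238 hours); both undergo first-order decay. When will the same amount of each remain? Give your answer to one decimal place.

11.4 hours

Set 40.1·(1/2)^(t/17) = 26·(1/2)^(t/238).
Taking log₂: log₂(40.1/26) = t·(1/17 − 1/238).
log₂(1.5423) = 0.62509; 1/17 − 1/238 = 0.054622.
t = 0.62509 / 0.054622 ≈ 11.444 hours.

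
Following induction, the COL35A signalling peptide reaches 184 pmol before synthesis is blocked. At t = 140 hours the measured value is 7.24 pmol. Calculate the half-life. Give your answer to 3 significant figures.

A/A₀ = 7.24/184 ≈ 0.039348.
n = log₂(25.414) ≈ 4.6676 half-lives elapsed in 140 hours.
t½ = 140/4.6676 ≈ 29.994 hours.

30.0 hours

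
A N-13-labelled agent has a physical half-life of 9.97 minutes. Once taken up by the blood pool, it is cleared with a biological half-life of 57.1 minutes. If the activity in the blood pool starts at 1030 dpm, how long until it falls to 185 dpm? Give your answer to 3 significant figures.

1/t_eff = 1/t_phys + 1/t_biol = 1/9.97 + 1/57.1 = 0.11781 per minute.
t_eff = 9.97 × 57.1 / (9.97 + 57.1) ≈ 8.488 minutes.
n = log₂(1030/185) ≈ 2.477; t = 2.477 × 8.488 ≈ 21.025 minutes.

21.0 minutes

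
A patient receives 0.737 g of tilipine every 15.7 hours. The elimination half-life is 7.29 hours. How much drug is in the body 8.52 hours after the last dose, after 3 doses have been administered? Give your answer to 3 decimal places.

The 3 doses were given 39.92, 24.22, 8.52 hours ago.
Total = 0.737·(1/2)^(39.92/7.29) + 0.737·(1/2)^(24.22/7.29) + 0.737·(1/2)^(8.52/7.29)
      = 0.016559 + 0.073678 + 0.32783 ≈ 0.41807 g.

0.418 g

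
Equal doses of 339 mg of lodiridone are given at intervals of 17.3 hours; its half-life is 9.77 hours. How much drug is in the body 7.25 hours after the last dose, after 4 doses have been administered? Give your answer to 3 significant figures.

285 mg

The 4 doses were given 59.15, 41.85, 24.55, 7.25 hours ago.
Total = 339·(1/2)^(59.15/9.77) + 339·(1/2)^(41.85/9.77) + 339·(1/2)^(24.55/9.77) + 339·(1/2)^(7.25/9.77)
      = 5.1014 + 17.407 + 59.398 + 202.68 ≈ 284.59 mg.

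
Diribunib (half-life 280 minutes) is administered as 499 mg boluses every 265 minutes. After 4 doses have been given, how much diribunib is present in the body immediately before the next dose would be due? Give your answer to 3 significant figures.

499 mg

The 4 doses were given 1060, 795, 530, 265 minutes ago.
Total = 499·(1/2)^(1060/280) + 499·(1/2)^(795/280) + 499·(1/2)^(530/280) + 499·(1/2)^(265/280)
      = 36.182 + 69.725 + 134.37 + 258.94 ≈ 499.21 mg.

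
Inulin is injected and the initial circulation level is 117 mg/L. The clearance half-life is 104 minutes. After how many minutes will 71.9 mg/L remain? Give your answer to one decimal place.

73.1 minutes

Fraction remaining = 71.9/117 ≈ 0.61453.
n = log₂(117/71.9) = ln(1.6273)/ln 2 ≈ 0.70244 half-lives.
t = n × t½ = 0.70244 × 104 ≈ 73.054 minutes.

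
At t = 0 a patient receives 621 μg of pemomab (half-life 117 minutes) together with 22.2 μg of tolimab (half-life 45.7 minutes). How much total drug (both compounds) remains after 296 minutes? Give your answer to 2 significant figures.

110 μg

pemomab: 621 × (1/2)^(296/117) = 621 × (1/2)^2.5299 ≈ 107.53 μg.
tolimab: 22.2 × (1/2)^(296/45.7) = 22.2 × (1/2)^6.477 ≈ 0.24922 μg.
Total = 107.53 + 0.24922 ≈ 107.77 μg.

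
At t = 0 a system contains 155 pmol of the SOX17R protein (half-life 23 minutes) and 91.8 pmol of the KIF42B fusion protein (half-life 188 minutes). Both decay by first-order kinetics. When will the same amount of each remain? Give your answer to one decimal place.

Set 155·(1/2)^(t/23) = 91.8·(1/2)^(t/188).
Taking log₂: log₂(155/91.8) = t·(1/23 − 1/188).
log₂(1.6885) = 0.7557; 1/23 − 1/188 = 0.038159.
t = 0.7557 / 0.038159 ≈ 19.804 minutes.

19.8 minutes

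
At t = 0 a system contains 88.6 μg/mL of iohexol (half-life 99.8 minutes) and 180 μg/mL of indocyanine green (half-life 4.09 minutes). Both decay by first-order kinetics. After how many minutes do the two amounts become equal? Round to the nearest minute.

Set 88.6·(1/2)^(t/99.8) = 180·(1/2)^(t/4.09).
Taking log₂: log₂(88.6/180) = t·(1/99.8 − 1/4.09).
log₂(0.49222) = -1.0226; 1/99.8 − 1/4.09 = -0.23448.
t = -1.0226 / -0.23448 ≈ 4.3612 minutes.

4 minutes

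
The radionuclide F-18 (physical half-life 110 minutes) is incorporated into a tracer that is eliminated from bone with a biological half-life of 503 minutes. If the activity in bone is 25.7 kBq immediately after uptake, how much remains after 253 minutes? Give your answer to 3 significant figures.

3.68 kBq

1/t_eff = 1/t_phys + 1/t_biol = 1/110 + 1/503 = 0.011079 per minute.
t_eff = 110 × 503 / (110 + 503) ≈ 90.261 minutes.
Remaining = 25.7 × (1/2)^(253/90.261) = 25.7 × (1/2)^2.803 ≈ 3.6826 kBq.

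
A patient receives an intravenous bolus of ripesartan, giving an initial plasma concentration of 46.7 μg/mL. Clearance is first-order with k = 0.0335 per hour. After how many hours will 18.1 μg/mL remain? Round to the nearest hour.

t½ = ln 2 / k = 0.69315 / 0.0335 ≈ 20.691 hours.
Fraction remaining = 18.1/46.7 ≈ 0.38758.
n = log₂(46.7/18.1) = ln(2.5801)/ln 2 ≈ 1.3674 half-lives.
t = n × t½ = 1.3674 × 20.691 ≈ 28.293 hours.

28 hours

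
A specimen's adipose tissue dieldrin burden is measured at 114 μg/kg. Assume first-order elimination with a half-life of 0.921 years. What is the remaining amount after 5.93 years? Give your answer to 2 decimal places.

1.31 μg/kg

Number of half-lives: n = 5.93/0.921 ≈ 6.4387.
Remaining = 114 × (1/2)^6.4387 = 114 × 0.011528 ≈ 1.3142 μg/kg.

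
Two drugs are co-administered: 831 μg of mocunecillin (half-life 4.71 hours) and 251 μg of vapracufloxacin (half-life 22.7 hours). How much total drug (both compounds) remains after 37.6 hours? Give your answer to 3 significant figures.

mocunecillin: 831 × (1/2)^(37.6/4.71) = 831 × (1/2)^7.983 ≈ 3.2845 μg.
vapracufloxacin: 251 × (1/2)^(37.6/22.7) = 251 × (1/2)^1.6564 ≈ 79.625 μg.
Total = 3.2845 + 79.625 ≈ 82.91 μg.

82.9 μg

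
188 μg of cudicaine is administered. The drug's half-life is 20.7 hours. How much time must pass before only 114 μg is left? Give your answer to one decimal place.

14.9 hours

Fraction remaining = 114/188 ≈ 0.60638.
n = log₂(188/114) = ln(1.6491)/ln 2 ≈ 0.7217 half-lives.
t = n × t½ = 0.7217 × 20.7 ≈ 14.939 hours.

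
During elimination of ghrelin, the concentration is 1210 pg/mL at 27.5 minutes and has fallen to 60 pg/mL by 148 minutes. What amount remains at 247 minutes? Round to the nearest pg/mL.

Over Δt = 148 − 27.5 = 120.5 minutes, the level fell by a factor of 1210/60 ≈ 20.167.
n = log₂(20.167) ≈ 4.3339 half-lives, so t½ = 120.5/4.3339 ≈ 27.804 minutes.
From t = 148 to t = 247: 60 × (1/2)^((247−148)/27.804) ≈ 5.085 pg/mL.

5 pg/mL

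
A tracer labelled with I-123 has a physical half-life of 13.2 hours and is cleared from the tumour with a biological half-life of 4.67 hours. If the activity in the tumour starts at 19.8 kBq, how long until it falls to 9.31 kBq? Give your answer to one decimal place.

3.8 hours

1/t_eff = 1/t_phys + 1/t_biol = 1/13.2 + 1/4.67 = 0.28989 per hour.
t_eff = 13.2 × 4.67 / (13.2 + 4.67) ≈ 3.4496 hours.
n = log₂(19.8/9.31) ≈ 1.0886; t = 1.0886 × 3.4496 ≈ 3.7554 hours.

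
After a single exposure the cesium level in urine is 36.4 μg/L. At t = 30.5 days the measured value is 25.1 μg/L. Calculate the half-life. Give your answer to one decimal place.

56.9 days

A/A₀ = 25.1/36.4 ≈ 0.68956.
n = log₂(1.4502) ≈ 0.53625 half-lives elapsed in 30.5 days.
t½ = 30.5/0.53625 ≈ 56.876 days.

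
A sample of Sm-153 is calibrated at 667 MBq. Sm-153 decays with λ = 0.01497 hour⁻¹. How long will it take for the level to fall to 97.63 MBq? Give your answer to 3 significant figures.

t½ = ln 2 / λ = 0.69315 / 0.01497 ≈ 46.302 hours.
Fraction remaining = 97.63/667 ≈ 0.14637.
n = log₂(667/97.63) = ln(6.8319)/ln 2 ≈ 2.7723 half-lives.
t = n × t½ = 2.7723 × 46.302 ≈ 128.36 hours.

128 hours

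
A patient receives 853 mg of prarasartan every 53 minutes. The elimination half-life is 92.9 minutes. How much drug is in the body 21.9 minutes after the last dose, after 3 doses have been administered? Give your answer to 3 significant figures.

The 3 doses were given 127.9, 74.9, 21.9 minutes ago.
Total = 853·(1/2)^(127.9/92.9) + 853·(1/2)^(74.9/92.9) + 853·(1/2)^(21.9/92.9)
      = 328.48 + 487.8 + 724.41 ≈ 1540.7 mg.

1540 mg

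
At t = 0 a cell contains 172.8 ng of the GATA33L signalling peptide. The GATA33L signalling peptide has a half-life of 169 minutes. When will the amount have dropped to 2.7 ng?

2.7/172.8 = 1/64, so 6 half-lives have elapsed.
t = 6 × 169 = 1014 minutes.

1014 minutes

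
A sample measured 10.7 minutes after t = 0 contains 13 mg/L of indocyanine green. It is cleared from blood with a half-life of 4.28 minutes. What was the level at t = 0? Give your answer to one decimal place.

Number of half-lives elapsed: n = 10.7/4.28 ≈ 2.5.
A₀ = A × 2^n = 13 × 2^2.5 = 13 × 5.6569 ≈ 73.539 mg/L.

73.5 mg/L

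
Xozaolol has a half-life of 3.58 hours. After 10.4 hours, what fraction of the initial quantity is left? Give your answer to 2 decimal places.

0.13

n = 10.4/3.58 ≈ 2.905 half-lives.
Fraction remaining = (1/2)^2.905 ≈ 0.13351.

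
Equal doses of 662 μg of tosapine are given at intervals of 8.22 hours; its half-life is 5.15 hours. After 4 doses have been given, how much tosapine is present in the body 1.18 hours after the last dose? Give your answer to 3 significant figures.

The 4 doses were given 25.84, 17.62, 9.4, 1.18 hours ago.
Total = 662·(1/2)^(25.84/5.15) + 662·(1/2)^(17.62/5.15) + 662·(1/2)^(9.4/5.15) + 662·(1/2)^(1.18/5.15)
      = 20.438 + 61.791 + 186.81 + 564.79 ≈ 833.83 μg.

834 μg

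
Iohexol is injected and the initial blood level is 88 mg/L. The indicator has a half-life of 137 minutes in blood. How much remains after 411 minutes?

11 mg/L

Elapsed time is 3 half-lives (411/137).
Each half-life halves the amount: 88 × (1/2)^3 = 88/8 = 11 mg/L.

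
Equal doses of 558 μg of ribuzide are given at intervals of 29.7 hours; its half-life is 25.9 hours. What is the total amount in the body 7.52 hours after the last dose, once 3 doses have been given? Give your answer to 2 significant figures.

The 3 doses were given 66.92, 37.22, 7.52 hours ago.
Total = 558·(1/2)^(66.92/25.9) + 558·(1/2)^(37.22/25.9) + 558·(1/2)^(7.52/25.9)
      = 93.076 + 206.08 + 456.28 ≈ 755.43 μg.

760 μg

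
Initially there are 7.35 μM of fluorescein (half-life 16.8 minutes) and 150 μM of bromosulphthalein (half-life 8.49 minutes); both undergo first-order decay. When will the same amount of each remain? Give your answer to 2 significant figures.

Set 7.35·(1/2)^(t/16.8) = 150·(1/2)^(t/8.49).
Taking log₂: log₂(7.35/150) = t·(1/16.8 − 1/8.49).
log₂(0.049) = -4.3511; 1/16.8 − 1/8.49 = -0.058262.
t = -4.3511 / -0.058262 ≈ 74.681 minutes.

75 minutes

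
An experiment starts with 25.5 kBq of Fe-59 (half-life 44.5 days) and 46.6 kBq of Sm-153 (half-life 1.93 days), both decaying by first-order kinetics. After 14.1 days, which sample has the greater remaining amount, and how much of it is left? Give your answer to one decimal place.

Fe-59, 20.5 kBq

Fe-59: 25.5 × (1/2)^0.31685 ≈ 20.472 kBq.
Sm-153: 46.6 × (1/2)^7.3057 ≈ 0.29454 kBq.
Fe-59 has more remaining, at ≈ 20.472 kBq.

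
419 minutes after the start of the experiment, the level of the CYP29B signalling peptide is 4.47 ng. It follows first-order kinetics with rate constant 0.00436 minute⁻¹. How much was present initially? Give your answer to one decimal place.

t½ = ln 2 / λ = 0.69315 / 0.00436 ≈ 158.98 minutes.
Number of half-lives elapsed: n = 419/158.98 ≈ 2.6356.
A₀ = A × 2^n = 4.47 × 2^2.6356 = 4.47 × 6.2142 ≈ 27.778 ng.

27.8 ng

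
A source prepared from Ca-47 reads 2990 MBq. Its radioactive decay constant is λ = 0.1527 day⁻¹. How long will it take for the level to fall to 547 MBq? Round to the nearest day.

t½ = ln 2 / λ = 0.69315 / 0.1527 ≈ 4.5393 days.
Fraction remaining = 547/2990 ≈ 0.18294.
n = log₂(2990/547) = ln(5.4662)/ln 2 ≈ 2.4505 half-lives.
t = n × t½ = 2.4505 × 4.5393 ≈ 11.124 days.

11 days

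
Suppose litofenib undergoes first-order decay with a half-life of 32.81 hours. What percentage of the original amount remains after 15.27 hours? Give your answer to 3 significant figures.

n = 15.27/32.81 ≈ 0.46541 half-lives.
Fraction remaining = (1/2)^0.46541 ≈ 0.72427, i.e. 72.427%.

72.4%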